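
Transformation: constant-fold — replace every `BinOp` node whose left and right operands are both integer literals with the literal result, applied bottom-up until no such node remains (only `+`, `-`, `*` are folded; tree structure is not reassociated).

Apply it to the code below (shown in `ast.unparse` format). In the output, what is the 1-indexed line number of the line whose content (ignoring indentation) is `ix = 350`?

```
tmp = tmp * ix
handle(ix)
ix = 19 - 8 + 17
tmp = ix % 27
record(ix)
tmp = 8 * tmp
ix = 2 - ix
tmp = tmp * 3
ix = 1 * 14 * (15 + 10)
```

Transformed code:
tmp = tmp * ix
handle(ix)
ix = 28
tmp = ix % 27
record(ix)
tmp = 8 * tmp
ix = 2 - ix
tmp = tmp * 3
ix = 350

9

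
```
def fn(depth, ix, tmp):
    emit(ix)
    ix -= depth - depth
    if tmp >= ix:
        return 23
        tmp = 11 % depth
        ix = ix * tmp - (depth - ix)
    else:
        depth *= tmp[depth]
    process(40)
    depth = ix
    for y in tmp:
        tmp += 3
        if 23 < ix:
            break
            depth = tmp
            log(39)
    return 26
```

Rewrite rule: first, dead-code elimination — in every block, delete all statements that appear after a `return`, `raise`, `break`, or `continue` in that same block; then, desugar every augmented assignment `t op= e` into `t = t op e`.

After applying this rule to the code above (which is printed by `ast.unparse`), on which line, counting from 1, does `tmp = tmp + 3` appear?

11

Transformed code:
def fn(depth, ix, tmp):
    emit(ix)
    ix = ix - (depth - depth)
    if tmp >= ix:
        return 23
    else:
        depth = depth * tmp[depth]
    process(40)
    depth = ix
    for y in tmp:
        tmp = tmp + 3
        if 23 < ix:
            break
    return 26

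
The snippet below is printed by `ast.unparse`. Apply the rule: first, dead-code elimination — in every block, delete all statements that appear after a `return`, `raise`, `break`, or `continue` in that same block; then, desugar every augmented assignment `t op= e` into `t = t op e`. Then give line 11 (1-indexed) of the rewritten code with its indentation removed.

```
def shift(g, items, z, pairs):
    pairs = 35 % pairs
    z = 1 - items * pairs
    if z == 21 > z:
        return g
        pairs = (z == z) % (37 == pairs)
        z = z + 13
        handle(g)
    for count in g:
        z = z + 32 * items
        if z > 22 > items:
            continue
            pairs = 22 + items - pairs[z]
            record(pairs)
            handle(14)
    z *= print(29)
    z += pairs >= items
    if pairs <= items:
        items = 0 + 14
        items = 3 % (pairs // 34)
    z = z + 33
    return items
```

Transformed code:
def shift(g, items, z, pairs):
    pairs = 35 % pairs
    z = 1 - items * pairs
    if z == 21 > z:
        return g
    for count in g:
        z = z + 32 * items
        if z > 22 > items:
            continue
    z = z * print(29)
    z = z + (pairs >= items)
    if pairs <= items:
        items = 0 + 14
        items = 3 % (pairs // 34)
    z = z + 33
    return items

z = z + (pairs >= items)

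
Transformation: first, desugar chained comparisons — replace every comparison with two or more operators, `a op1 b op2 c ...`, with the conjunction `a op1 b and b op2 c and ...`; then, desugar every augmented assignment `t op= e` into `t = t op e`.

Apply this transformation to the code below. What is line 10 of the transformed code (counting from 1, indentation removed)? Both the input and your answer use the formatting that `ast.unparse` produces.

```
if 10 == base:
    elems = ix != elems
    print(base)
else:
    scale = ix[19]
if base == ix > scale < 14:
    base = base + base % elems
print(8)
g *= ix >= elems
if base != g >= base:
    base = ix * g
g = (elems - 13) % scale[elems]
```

if base != g and g >= base:

Transformed code:
if 10 == base:
    elems = ix != elems
    print(base)
else:
    scale = ix[19]
if base == ix and ix > scale and (scale < 14):
    base = base + base % elems
print(8)
g = g * (ix >= elems)
if base != g and g >= base:
    base = ix * g
g = (elems - 13) % scale[elems]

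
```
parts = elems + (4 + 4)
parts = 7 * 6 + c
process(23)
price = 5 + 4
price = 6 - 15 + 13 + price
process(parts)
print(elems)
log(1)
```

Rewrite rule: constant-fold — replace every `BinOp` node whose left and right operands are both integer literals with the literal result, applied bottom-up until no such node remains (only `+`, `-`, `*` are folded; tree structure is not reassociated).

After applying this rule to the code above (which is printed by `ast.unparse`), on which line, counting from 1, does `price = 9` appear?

Transformed code:
parts = elems + 8
parts = 42 + c
process(23)
price = 9
price = 4 + price
process(parts)
print(elems)
log(1)

4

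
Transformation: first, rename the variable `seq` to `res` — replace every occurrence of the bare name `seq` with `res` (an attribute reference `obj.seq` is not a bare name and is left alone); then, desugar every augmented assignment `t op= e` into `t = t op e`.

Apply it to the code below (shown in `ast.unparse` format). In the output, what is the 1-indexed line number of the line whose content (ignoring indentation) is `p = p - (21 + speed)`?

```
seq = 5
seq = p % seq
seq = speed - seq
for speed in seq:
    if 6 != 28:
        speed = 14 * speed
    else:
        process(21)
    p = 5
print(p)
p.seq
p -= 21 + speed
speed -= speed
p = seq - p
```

Transformed code:
res = 5
res = p % res
res = speed - res
for speed in res:
    if 6 != 28:
        speed = 14 * speed
    else:
        process(21)
    p = 5
print(p)
p.seq
p = p - (21 + speed)
speed = speed - speed
p = res - p

12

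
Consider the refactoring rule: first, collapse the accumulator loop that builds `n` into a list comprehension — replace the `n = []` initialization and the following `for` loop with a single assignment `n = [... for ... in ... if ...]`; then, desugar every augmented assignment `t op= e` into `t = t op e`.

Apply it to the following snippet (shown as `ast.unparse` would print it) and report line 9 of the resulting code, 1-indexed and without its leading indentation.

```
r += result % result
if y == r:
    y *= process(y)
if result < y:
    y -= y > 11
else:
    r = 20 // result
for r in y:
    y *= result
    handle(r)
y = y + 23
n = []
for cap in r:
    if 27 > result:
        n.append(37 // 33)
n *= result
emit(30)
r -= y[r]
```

Transformed code:
r = r + result % result
if y == r:
    y = y * process(y)
if result < y:
    y = y - (y > 11)
else:
    r = 20 // result
for r in y:
    y = y * result
    handle(r)
y = y + 23
n = [37 // 33 for cap in r if 27 > result]
n = n * result
emit(30)
r = r - y[r]

y = y * result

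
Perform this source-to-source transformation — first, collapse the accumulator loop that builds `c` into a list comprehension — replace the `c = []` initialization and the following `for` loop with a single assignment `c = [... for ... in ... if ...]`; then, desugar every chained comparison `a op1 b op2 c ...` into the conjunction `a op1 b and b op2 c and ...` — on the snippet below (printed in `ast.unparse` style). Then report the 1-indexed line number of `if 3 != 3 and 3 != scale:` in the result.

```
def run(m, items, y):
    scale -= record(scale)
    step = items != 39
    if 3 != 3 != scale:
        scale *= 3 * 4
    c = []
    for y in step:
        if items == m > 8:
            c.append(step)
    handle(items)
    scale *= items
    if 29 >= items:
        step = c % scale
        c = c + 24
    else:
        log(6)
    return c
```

4

Transformed code:
def run(m, items, y):
    scale -= record(scale)
    step = items != 39
    if 3 != 3 and 3 != scale:
        scale *= 3 * 4
    c = [step for y in step if items == m and m > 8]
    handle(items)
    scale *= items
    if 29 >= items:
        step = c % scale
        c = c + 24
    else:
        log(6)
    return c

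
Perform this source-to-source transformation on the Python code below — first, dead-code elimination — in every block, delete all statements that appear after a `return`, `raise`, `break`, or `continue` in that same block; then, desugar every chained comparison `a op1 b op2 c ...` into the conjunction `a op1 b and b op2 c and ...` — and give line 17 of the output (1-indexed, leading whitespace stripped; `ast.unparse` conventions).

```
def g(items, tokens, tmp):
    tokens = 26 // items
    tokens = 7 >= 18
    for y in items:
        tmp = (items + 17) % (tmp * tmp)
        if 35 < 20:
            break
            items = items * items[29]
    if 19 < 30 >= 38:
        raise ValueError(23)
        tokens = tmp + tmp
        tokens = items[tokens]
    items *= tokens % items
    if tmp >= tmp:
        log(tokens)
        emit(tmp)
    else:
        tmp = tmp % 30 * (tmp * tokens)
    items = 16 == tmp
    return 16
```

Transformed code:
def g(items, tokens, tmp):
    tokens = 26 // items
    tokens = 7 >= 18
    for y in items:
        tmp = (items + 17) % (tmp * tmp)
        if 35 < 20:
            break
    if 19 < 30 and 30 >= 38:
        raise ValueError(23)
    items *= tokens % items
    if tmp >= tmp:
        log(tokens)
        emit(tmp)
    else:
        tmp = tmp % 30 * (tmp * tokens)
    items = 16 == tmp
    return 16

return 16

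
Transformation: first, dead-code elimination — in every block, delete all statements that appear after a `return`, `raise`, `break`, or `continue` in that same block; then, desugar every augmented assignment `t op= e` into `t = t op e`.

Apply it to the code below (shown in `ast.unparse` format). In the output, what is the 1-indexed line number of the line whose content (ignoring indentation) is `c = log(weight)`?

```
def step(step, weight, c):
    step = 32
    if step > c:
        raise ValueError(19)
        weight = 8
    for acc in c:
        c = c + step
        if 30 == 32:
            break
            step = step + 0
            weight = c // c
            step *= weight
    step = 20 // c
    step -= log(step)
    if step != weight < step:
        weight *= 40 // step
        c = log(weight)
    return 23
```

13

Transformed code:
def step(step, weight, c):
    step = 32
    if step > c:
        raise ValueError(19)
    for acc in c:
        c = c + step
        if 30 == 32:
            break
    step = 20 // c
    step = step - log(step)
    if step != weight < step:
        weight = weight * (40 // step)
        c = log(weight)
    return 23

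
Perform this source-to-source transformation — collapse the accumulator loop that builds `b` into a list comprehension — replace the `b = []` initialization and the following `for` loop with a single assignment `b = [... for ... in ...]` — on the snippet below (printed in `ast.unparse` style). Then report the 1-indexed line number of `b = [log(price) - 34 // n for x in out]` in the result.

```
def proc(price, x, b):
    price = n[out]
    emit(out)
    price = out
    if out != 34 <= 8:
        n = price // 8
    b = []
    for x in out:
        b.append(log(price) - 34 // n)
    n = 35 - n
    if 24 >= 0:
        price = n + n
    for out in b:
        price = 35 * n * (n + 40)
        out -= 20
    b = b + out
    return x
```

Transformed code:
def proc(price, x, b):
    price = n[out]
    emit(out)
    price = out
    if out != 34 <= 8:
        n = price // 8
    b = [log(price) - 34 // n for x in out]
    n = 35 - n
    if 24 >= 0:
        price = n + n
    for out in b:
        price = 35 * n * (n + 40)
        out -= 20
    b = b + out
    return x

7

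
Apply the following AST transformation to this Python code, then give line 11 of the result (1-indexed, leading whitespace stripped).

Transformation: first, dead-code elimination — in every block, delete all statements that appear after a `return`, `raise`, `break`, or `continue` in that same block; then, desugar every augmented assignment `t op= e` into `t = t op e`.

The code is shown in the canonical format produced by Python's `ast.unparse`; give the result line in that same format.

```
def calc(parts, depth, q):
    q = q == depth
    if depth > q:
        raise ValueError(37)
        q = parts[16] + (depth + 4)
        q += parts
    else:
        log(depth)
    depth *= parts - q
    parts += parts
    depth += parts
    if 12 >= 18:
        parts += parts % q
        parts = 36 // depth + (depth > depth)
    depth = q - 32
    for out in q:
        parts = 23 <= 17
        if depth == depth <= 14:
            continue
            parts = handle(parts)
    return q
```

Transformed code:
def calc(parts, depth, q):
    q = q == depth
    if depth > q:
        raise ValueError(37)
    else:
        log(depth)
    depth = depth * (parts - q)
    parts = parts + parts
    depth = depth + parts
    if 12 >= 18:
        parts = parts + parts % q
        parts = 36 // depth + (depth > depth)
    depth = q - 32
    for out in q:
        parts = 23 <= 17
        if depth == depth <= 14:
            continue
    return q

parts = parts + parts % q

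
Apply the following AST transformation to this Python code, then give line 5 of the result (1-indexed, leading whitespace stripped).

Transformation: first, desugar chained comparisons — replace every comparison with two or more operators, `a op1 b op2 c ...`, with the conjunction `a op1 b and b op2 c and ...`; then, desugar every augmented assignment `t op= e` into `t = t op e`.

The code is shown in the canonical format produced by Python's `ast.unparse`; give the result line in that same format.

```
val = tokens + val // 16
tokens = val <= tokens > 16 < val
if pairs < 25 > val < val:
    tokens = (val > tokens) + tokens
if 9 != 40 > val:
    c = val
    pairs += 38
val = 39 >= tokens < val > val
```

if 9 != 40 and 40 > val:

Transformed code:
val = tokens + val // 16
tokens = val <= tokens and tokens > 16 and (16 < val)
if pairs < 25 and 25 > val and (val < val):
    tokens = (val > tokens) + tokens
if 9 != 40 and 40 > val:
    c = val
    pairs = pairs + 38
val = 39 >= tokens and tokens < val and (val > val)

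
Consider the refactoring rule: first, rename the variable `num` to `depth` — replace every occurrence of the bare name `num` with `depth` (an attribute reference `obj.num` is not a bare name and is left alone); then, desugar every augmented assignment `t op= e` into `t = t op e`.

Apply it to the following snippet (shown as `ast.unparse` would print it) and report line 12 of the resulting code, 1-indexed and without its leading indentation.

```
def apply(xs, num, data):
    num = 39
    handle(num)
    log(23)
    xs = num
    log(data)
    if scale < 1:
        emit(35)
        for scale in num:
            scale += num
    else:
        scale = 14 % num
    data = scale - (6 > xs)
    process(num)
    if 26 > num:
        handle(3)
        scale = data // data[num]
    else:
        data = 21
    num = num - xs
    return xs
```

scale = 14 % depth

Transformed code:
def apply(xs, depth, data):
    depth = 39
    handle(depth)
    log(23)
    xs = depth
    log(data)
    if scale < 1:
        emit(35)
        for scale in depth:
            scale = scale + depth
    else:
        scale = 14 % depth
    data = scale - (6 > xs)
    process(depth)
    if 26 > depth:
        handle(3)
        scale = data // data[depth]
    else:
        data = 21
    depth = depth - xs
    return xs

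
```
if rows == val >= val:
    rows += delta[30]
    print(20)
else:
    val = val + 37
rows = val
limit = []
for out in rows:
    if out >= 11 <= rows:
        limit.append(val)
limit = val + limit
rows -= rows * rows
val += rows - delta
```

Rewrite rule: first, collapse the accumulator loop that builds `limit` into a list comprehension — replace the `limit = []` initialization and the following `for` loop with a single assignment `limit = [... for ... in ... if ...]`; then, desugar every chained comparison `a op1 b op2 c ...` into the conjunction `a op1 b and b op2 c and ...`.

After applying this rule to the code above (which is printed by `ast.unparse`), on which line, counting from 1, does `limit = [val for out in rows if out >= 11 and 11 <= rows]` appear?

7

Transformed code:
if rows == val and val >= val:
    rows += delta[30]
    print(20)
else:
    val = val + 37
rows = val
limit = [val for out in rows if out >= 11 and 11 <= rows]
limit = val + limit
rows -= rows * rows
val += rows - delta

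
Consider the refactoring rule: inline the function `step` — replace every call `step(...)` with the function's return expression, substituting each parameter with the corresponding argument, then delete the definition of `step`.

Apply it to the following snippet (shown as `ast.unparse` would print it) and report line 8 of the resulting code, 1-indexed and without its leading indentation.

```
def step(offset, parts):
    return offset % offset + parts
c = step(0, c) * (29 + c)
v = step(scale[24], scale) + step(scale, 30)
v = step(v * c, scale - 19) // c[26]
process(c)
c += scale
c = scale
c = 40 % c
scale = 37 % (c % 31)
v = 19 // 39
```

Transformed code:
c = (0 % 0 + c) * (29 + c)
v = scale[24] % scale[24] + scale + (scale % scale + 30)
v = (v * c % (v * c) + (scale - 19)) // c[26]
process(c)
c += scale
c = scale
c = 40 % c
scale = 37 % (c % 31)
v = 19 // 39

scale = 37 % (c % 31)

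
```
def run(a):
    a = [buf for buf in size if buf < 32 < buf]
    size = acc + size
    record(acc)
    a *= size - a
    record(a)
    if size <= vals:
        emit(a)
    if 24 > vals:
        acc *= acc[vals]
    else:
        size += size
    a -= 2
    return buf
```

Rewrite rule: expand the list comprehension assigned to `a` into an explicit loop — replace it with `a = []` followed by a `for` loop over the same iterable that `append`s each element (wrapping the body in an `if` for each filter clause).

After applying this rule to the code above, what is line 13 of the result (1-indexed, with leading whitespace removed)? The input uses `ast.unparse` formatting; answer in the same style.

Transformed code:
def run(a):
    a = []
    for buf in size:
        if buf < 32 < buf:
            a.append(buf)
    size = acc + size
    record(acc)
    a *= size - a
    record(a)
    if size <= vals:
        emit(a)
    if 24 > vals:
        acc *= acc[vals]
    else:
        size += size
    a -= 2
    return buf

acc *= acc[vals]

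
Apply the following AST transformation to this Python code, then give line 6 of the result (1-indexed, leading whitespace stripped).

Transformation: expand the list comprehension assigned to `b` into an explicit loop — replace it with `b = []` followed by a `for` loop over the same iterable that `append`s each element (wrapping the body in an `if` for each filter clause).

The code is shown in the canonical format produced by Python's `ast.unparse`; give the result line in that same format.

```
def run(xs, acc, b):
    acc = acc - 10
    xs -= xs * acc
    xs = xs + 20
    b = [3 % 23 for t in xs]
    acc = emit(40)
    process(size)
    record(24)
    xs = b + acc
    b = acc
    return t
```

Transformed code:
def run(xs, acc, b):
    acc = acc - 10
    xs -= xs * acc
    xs = xs + 20
    b = []
    for t in xs:
        b.append(3 % 23)
    acc = emit(40)
    process(size)
    record(24)
    xs = b + acc
    b = acc
    return t

for t in xs:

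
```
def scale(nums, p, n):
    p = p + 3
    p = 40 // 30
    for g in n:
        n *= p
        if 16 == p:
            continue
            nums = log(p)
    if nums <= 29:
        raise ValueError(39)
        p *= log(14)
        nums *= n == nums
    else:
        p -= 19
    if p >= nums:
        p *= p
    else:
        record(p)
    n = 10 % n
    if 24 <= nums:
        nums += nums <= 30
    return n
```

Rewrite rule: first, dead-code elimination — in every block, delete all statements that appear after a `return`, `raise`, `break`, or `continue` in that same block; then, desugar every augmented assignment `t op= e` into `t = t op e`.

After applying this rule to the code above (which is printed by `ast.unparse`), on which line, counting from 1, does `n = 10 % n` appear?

16

Transformed code:
def scale(nums, p, n):
    p = p + 3
    p = 40 // 30
    for g in n:
        n = n * p
        if 16 == p:
            continue
    if nums <= 29:
        raise ValueError(39)
    else:
        p = p - 19
    if p >= nums:
        p = p * p
    else:
        record(p)
    n = 10 % n
    if 24 <= nums:
        nums = nums + (nums <= 30)
    return n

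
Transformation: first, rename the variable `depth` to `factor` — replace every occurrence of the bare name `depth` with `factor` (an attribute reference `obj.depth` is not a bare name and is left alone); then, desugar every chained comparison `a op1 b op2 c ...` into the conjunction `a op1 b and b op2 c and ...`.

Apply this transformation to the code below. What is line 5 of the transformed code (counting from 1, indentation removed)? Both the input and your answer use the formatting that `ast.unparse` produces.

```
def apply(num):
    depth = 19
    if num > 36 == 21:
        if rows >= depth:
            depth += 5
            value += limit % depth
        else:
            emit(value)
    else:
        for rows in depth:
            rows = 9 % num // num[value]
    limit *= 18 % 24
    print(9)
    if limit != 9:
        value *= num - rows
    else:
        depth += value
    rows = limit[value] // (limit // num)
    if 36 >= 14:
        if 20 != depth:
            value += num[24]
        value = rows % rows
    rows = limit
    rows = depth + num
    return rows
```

Transformed code:
def apply(num):
    factor = 19
    if num > 36 and 36 == 21:
        if rows >= factor:
            factor += 5
            value += limit % factor
        else:
            emit(value)
    else:
        for rows in factor:
            rows = 9 % num // num[value]
    limit *= 18 % 24
    print(9)
    if limit != 9:
        value *= num - rows
    else:
        factor += value
    rows = limit[value] // (limit // num)
    if 36 >= 14:
        if 20 != factor:
            value += num[24]
        value = rows % rows
    rows = limit
    rows = factor + num
    return rows

factor += 5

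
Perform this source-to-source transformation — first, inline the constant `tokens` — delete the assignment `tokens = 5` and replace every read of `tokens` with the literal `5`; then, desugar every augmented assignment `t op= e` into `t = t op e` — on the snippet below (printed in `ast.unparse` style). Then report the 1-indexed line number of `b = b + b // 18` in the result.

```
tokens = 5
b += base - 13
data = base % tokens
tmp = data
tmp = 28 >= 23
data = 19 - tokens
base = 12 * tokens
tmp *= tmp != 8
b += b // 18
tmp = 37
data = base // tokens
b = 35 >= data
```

8

Transformed code:
b = b + (base - 13)
data = base % 5
tmp = data
tmp = 28 >= 23
data = 19 - 5
base = 12 * 5
tmp = tmp * (tmp != 8)
b = b + b // 18
tmp = 37
data = base // 5
b = 35 >= data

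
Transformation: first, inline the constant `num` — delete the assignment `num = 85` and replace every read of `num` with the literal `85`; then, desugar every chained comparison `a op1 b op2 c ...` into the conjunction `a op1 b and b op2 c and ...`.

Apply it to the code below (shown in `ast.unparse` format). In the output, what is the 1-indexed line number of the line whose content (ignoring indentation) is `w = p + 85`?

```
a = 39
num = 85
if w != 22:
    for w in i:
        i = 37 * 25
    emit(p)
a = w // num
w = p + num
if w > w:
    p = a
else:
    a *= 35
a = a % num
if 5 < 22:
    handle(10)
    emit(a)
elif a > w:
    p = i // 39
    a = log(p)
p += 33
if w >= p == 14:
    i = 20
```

7

Transformed code:
a = 39
if w != 22:
    for w in i:
        i = 37 * 25
    emit(p)
a = w // 85
w = p + 85
if w > w:
    p = a
else:
    a *= 35
a = a % 85
if 5 < 22:
    handle(10)
    emit(a)
elif a > w:
    p = i // 39
    a = log(p)
p += 33
if w >= p and p == 14:
    i = 20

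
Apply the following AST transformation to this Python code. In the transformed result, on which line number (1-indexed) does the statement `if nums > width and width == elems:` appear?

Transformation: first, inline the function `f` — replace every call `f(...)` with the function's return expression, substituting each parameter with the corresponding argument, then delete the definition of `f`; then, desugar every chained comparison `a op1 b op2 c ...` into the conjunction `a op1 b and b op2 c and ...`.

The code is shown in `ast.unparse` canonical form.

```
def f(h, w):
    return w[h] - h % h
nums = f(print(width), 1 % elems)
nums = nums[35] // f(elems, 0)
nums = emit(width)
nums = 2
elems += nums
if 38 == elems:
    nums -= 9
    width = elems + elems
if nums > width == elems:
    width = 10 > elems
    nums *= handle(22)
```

Transformed code:
nums = (1 % elems)[print(width)] - print(width) % print(width)
nums = nums[35] // (0[elems] - elems % elems)
nums = emit(width)
nums = 2
elems += nums
if 38 == elems:
    nums -= 9
    width = elems + elems
if nums > width and width == elems:
    width = 10 > elems
    nums *= handle(22)

9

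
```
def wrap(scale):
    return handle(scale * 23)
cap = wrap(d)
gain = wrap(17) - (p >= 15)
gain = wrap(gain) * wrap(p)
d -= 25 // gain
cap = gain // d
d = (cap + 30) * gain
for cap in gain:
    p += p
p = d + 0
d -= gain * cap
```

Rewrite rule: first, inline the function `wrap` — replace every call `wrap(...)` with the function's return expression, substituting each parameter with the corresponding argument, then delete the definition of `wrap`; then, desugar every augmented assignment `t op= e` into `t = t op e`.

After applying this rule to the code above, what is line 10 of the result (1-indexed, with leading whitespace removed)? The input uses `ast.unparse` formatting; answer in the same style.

Transformed code:
cap = handle(d * 23)
gain = handle(17 * 23) - (p >= 15)
gain = handle(gain * 23) * handle(p * 23)
d = d - 25 // gain
cap = gain // d
d = (cap + 30) * gain
for cap in gain:
    p = p + p
p = d + 0
d = d - gain * cap

d = d - gain * cap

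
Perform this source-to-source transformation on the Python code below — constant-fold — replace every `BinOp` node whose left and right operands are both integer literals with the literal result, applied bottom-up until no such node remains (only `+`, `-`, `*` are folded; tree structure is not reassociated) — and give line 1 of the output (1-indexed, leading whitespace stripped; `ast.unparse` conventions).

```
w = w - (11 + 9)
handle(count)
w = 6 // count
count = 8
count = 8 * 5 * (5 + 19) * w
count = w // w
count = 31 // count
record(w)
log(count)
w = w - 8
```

w = w - 20

Transformed code:
w = w - 20
handle(count)
w = 6 // count
count = 8
count = 960 * w
count = w // w
count = 31 // count
record(w)
log(count)
w = w - 8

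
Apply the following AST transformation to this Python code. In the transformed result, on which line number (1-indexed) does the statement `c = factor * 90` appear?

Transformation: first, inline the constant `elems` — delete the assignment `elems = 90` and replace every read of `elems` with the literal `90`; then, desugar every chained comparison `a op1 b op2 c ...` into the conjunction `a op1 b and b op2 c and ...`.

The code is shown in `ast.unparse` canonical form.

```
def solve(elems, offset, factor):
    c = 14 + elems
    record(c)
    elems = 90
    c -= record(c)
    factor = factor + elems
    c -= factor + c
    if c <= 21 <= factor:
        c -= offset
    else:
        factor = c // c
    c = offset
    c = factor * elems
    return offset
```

Transformed code:
def solve(elems, offset, factor):
    c = 14 + 90
    record(c)
    c -= record(c)
    factor = factor + 90
    c -= factor + c
    if c <= 21 and 21 <= factor:
        c -= offset
    else:
        factor = c // c
    c = offset
    c = factor * 90
    return offset

12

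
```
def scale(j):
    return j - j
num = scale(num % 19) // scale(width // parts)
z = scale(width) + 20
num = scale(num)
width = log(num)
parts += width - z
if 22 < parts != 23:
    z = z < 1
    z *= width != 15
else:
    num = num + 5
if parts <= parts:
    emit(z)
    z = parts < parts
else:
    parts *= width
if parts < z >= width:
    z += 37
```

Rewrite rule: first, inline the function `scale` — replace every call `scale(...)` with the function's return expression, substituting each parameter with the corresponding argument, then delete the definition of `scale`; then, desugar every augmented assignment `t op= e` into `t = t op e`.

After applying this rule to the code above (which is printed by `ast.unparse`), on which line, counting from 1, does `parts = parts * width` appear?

15

Transformed code:
num = (num % 19 - num % 19) // (width // parts - width // parts)
z = width - width + 20
num = num - num
width = log(num)
parts = parts + (width - z)
if 22 < parts != 23:
    z = z < 1
    z = z * (width != 15)
else:
    num = num + 5
if parts <= parts:
    emit(z)
    z = parts < parts
else:
    parts = parts * width
if parts < z >= width:
    z = z + 37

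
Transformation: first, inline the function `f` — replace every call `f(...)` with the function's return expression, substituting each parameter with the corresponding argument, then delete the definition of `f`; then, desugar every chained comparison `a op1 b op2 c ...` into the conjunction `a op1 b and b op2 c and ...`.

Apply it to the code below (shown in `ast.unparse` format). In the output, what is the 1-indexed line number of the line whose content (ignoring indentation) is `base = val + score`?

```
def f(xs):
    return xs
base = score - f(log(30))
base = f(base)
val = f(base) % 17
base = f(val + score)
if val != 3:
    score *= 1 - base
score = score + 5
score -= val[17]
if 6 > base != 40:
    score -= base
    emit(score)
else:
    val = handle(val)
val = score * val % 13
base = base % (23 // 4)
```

4

Transformed code:
base = score - log(30)
base = base
val = base % 17
base = val + score
if val != 3:
    score *= 1 - base
score = score + 5
score -= val[17]
if 6 > base and base != 40:
    score -= base
    emit(score)
else:
    val = handle(val)
val = score * val % 13
base = base % (23 // 4)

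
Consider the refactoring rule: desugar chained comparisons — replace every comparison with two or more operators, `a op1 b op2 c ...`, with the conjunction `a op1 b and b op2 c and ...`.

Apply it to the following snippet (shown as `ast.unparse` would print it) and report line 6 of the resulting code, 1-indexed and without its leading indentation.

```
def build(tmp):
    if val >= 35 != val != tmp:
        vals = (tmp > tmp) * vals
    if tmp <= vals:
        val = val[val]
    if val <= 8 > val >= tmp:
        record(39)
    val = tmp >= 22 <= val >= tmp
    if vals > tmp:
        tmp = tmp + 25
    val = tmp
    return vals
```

Transformed code:
def build(tmp):
    if val >= 35 and 35 != val and (val != tmp):
        vals = (tmp > tmp) * vals
    if tmp <= vals:
        val = val[val]
    if val <= 8 and 8 > val and (val >= tmp):
        record(39)
    val = tmp >= 22 and 22 <= val and (val >= tmp)
    if vals > tmp:
        tmp = tmp + 25
    val = tmp
    return vals

if val <= 8 and 8 > val and (val >= tmp):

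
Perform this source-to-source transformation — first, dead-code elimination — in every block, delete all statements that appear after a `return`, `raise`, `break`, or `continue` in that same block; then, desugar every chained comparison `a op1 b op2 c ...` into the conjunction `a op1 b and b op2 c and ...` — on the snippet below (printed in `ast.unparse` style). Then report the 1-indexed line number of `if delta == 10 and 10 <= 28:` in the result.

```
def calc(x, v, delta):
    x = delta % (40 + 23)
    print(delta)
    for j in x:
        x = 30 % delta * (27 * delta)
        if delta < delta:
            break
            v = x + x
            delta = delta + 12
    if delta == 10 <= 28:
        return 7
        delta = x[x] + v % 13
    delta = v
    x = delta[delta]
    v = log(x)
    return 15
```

Transformed code:
def calc(x, v, delta):
    x = delta % (40 + 23)
    print(delta)
    for j in x:
        x = 30 % delta * (27 * delta)
        if delta < delta:
            break
    if delta == 10 and 10 <= 28:
        return 7
    delta = v
    x = delta[delta]
    v = log(x)
    return 15

8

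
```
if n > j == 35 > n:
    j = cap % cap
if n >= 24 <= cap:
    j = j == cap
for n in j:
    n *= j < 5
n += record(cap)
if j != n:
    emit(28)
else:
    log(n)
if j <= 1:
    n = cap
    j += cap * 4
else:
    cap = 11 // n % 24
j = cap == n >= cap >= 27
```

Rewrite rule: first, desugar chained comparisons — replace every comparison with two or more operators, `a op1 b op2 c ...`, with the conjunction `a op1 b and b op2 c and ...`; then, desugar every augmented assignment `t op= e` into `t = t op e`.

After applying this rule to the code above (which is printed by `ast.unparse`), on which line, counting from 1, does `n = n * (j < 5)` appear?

Transformed code:
if n > j and j == 35 and (35 > n):
    j = cap % cap
if n >= 24 and 24 <= cap:
    j = j == cap
for n in j:
    n = n * (j < 5)
n = n + record(cap)
if j != n:
    emit(28)
else:
    log(n)
if j <= 1:
    n = cap
    j = j + cap * 4
else:
    cap = 11 // n % 24
j = cap == n and n >= cap and (cap >= 27)

6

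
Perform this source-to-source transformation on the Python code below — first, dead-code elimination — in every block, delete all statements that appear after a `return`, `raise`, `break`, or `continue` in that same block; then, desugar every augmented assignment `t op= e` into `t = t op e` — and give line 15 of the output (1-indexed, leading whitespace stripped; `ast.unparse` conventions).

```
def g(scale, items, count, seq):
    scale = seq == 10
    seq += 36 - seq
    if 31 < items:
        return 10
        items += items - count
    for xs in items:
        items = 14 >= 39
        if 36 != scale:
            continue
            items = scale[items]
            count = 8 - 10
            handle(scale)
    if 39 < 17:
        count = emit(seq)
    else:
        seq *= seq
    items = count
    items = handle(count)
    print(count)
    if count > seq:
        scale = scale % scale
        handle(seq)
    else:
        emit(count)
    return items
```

Transformed code:
def g(scale, items, count, seq):
    scale = seq == 10
    seq = seq + (36 - seq)
    if 31 < items:
        return 10
    for xs in items:
        items = 14 >= 39
        if 36 != scale:
            continue
    if 39 < 17:
        count = emit(seq)
    else:
        seq = seq * seq
    items = count
    items = handle(count)
    print(count)
    if count > seq:
        scale = scale % scale
        handle(seq)
    else:
        emit(count)
    return items

items = handle(count)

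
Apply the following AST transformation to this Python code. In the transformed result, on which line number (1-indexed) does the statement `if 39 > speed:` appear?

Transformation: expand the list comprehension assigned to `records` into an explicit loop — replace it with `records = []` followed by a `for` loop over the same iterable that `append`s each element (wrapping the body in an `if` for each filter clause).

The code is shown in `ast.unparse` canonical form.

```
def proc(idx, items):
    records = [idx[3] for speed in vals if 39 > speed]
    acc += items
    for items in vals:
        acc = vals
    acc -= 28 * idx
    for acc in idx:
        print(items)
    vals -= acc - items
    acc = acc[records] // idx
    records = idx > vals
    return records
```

4

Transformed code:
def proc(idx, items):
    records = []
    for speed in vals:
        if 39 > speed:
            records.append(idx[3])
    acc += items
    for items in vals:
        acc = vals
    acc -= 28 * idx
    for acc in idx:
        print(items)
    vals -= acc - items
    acc = acc[records] // idx
    records = idx > vals
    return records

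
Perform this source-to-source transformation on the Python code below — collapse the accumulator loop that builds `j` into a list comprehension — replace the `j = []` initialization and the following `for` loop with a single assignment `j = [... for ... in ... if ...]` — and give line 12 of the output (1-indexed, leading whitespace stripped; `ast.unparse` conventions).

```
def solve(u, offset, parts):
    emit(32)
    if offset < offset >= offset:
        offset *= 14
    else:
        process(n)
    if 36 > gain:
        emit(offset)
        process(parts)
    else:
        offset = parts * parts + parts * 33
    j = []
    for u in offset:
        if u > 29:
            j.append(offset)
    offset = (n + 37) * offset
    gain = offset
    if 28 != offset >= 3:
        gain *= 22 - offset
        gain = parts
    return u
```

j = [offset for u in offset if u > 29]

Transformed code:
def solve(u, offset, parts):
    emit(32)
    if offset < offset >= offset:
        offset *= 14
    else:
        process(n)
    if 36 > gain:
        emit(offset)
        process(parts)
    else:
        offset = parts * parts + parts * 33
    j = [offset for u in offset if u > 29]
    offset = (n + 37) * offset
    gain = offset
    if 28 != offset >= 3:
        gain *= 22 - offset
        gain = parts
    return u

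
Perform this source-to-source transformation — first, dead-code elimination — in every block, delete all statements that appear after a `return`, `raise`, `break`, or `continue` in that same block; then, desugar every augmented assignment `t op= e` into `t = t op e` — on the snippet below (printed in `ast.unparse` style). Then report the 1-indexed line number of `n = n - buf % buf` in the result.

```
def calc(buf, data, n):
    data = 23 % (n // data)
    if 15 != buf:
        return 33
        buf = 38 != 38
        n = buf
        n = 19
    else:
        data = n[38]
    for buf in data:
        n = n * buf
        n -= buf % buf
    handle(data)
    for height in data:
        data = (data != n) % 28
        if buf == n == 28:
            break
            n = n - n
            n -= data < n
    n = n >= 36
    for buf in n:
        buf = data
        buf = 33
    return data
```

Transformed code:
def calc(buf, data, n):
    data = 23 % (n // data)
    if 15 != buf:
        return 33
    else:
        data = n[38]
    for buf in data:
        n = n * buf
        n = n - buf % buf
    handle(data)
    for height in data:
        data = (data != n) % 28
        if buf == n == 28:
            break
    n = n >= 36
    for buf in n:
        buf = data
        buf = 33
    return data

9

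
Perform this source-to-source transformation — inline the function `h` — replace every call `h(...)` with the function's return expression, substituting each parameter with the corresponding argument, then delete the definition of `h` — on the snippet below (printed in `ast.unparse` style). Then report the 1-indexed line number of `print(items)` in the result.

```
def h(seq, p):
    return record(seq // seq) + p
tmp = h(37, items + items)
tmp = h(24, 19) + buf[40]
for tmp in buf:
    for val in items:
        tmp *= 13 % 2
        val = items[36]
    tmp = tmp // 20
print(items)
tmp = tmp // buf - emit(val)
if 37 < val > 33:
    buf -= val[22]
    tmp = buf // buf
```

Transformed code:
tmp = record(37 // 37) + (items + items)
tmp = record(24 // 24) + 19 + buf[40]
for tmp in buf:
    for val in items:
        tmp *= 13 % 2
        val = items[36]
    tmp = tmp // 20
print(items)
tmp = tmp // buf - emit(val)
if 37 < val > 33:
    buf -= val[22]
    tmp = buf // buf

8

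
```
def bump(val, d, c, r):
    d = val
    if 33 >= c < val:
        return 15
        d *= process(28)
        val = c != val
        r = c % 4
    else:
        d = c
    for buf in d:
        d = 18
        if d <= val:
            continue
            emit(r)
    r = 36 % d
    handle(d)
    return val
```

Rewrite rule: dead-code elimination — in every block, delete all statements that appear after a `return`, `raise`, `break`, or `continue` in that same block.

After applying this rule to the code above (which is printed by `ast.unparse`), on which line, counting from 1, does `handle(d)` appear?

12

Transformed code:
def bump(val, d, c, r):
    d = val
    if 33 >= c < val:
        return 15
    else:
        d = c
    for buf in d:
        d = 18
        if d <= val:
            continue
    r = 36 % d
    handle(d)
    return val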